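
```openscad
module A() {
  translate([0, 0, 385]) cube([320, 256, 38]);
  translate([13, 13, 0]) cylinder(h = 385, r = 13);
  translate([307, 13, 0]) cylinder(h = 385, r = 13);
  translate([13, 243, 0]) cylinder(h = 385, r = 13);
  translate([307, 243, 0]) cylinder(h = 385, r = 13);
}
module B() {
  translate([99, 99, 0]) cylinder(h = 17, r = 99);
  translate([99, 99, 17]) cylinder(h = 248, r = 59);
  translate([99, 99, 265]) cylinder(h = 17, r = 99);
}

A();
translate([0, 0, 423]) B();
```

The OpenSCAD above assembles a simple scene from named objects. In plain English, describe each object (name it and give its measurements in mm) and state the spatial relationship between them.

A is a four-legged stool. The seat is a 320×256×38 mm slab whose top surface is at z = 423 mm; four round legs, each 26 mm in diameter, run from the floor (z = 0) to the underside of the seat, each leg's axis is inset half a diameter from the nearest pair of seat edges (so the leg's bounding box is flush with the corner).

B is a spool: two coaxial disc flanges of radius 99 mm and thickness 17 mm, joined by a core cylinder of radius 59 mm and height 248 mm. The lower flange rests on z = 0 and the three cylinders share a vertical axis.

The spool is on top of the stool.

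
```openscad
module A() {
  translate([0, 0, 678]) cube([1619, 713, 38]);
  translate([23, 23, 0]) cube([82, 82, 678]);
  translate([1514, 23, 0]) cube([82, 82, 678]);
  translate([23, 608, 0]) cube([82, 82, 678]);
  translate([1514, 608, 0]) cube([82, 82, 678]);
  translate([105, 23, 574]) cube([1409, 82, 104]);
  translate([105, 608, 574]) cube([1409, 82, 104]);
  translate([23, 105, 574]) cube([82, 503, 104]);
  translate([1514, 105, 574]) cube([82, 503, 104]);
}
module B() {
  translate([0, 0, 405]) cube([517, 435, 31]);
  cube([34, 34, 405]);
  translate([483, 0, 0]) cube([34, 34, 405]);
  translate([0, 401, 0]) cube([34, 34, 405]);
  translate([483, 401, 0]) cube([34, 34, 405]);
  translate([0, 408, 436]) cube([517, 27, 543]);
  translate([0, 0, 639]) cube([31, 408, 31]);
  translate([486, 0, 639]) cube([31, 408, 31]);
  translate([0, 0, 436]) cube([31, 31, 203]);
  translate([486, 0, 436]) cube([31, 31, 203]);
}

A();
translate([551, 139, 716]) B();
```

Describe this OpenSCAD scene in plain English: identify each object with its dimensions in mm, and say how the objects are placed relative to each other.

A is a rectangular dining table. The top is 1619×713×38 mm with its upper surface at z = 716 mm. It stands on four 82×82 mm square legs, each inset 23 mm from the nearest pair of top edges, running from the floor to the underside of the top. Four apron rails, 82 mm thick and 104 mm tall, run between adjacent legs with their top edges flush with the underside of the top and their outer faces flush with the legs' outer faces.

B is a chair. The seat is a 517×435×31 mm slab with its top at z = 436 mm, on four 34×34 mm corner legs (flush with the seat edges, standing on z = 0). A flat backrest 27 mm thick, 543 mm tall, spans the full seat width and rises from the seat top along its +y edge, rear face flush with the rear of the seat. Two armrests of 31×31 mm section run along each side from the seat's front edge to the front of the backrest, top faces 234 mm above the seat top and outer faces flush with the seat's x-edges; a 31×31 mm post under the front of each armrest stands on the seat at the front corner.

The chair is on top of the table, centred.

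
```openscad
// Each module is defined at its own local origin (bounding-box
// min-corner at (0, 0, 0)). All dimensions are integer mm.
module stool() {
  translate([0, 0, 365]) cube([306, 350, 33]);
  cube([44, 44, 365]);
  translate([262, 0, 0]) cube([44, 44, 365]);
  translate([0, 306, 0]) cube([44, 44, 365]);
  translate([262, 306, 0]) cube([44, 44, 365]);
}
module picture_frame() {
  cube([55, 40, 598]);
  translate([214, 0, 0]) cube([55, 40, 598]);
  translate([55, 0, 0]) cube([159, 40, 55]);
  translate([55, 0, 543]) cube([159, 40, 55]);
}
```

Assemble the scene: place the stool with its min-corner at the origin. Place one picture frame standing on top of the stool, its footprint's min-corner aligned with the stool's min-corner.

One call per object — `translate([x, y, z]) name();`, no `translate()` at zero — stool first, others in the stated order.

stool();
translate([0, 0, 398]) picture_frame();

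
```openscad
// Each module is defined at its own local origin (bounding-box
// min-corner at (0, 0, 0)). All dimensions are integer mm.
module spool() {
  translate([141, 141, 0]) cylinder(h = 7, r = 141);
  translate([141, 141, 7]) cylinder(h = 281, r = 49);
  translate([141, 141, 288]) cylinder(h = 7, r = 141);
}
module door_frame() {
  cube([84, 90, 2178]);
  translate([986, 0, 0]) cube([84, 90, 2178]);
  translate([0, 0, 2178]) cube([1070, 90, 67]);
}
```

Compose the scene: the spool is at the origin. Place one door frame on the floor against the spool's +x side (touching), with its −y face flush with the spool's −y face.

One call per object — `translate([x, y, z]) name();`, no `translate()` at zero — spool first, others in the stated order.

spool();
translate([282, 0, 0]) door_frame();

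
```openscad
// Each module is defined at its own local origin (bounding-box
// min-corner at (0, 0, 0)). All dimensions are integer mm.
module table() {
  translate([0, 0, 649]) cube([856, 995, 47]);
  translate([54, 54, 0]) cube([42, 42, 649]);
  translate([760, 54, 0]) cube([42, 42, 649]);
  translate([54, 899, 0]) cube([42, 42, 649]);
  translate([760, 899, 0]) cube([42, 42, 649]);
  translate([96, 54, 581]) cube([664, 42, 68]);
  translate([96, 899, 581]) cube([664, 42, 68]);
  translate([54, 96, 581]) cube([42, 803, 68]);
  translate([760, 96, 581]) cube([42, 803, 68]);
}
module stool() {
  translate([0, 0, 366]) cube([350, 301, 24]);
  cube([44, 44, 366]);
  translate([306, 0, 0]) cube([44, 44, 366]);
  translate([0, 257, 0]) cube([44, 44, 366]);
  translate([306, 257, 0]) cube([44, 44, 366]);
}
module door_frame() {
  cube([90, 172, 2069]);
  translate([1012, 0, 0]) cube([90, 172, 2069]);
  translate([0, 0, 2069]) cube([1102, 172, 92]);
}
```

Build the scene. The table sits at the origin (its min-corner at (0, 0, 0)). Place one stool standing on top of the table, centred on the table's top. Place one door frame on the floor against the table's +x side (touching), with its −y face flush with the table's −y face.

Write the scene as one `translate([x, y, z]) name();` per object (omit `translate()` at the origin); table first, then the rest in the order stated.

table();
translate([253, 347, 696]) stool();
translate([856, 0, 0]) door_frame();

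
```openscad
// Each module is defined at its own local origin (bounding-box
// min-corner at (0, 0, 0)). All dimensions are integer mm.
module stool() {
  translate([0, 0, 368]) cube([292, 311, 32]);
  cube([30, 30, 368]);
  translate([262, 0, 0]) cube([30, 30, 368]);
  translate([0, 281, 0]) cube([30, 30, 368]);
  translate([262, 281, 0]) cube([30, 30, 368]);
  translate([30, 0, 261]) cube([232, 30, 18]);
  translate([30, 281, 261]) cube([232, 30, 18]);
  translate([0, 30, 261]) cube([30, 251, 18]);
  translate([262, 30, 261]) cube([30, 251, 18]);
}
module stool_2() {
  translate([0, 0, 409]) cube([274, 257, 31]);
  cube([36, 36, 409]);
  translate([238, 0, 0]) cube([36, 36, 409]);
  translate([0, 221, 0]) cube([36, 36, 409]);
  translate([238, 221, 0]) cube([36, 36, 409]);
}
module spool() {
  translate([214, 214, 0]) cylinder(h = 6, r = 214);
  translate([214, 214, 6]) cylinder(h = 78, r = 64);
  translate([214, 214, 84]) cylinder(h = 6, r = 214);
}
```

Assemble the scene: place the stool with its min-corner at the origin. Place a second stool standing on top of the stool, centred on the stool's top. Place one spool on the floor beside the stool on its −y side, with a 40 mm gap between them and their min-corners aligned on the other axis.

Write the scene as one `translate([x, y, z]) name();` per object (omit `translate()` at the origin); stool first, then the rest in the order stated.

stool();
translate([9, 27, 400]) stool_2();
translate([0, -468, 0]) spool();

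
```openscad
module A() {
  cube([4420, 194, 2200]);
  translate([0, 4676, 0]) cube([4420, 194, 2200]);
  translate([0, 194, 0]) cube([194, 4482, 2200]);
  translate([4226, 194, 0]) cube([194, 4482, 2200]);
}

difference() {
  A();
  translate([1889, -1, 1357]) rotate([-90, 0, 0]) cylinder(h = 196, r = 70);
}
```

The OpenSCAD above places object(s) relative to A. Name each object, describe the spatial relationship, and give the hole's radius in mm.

A is a house frame. The house frame has a circular hole through its front wall. The hole's radius is 70 mm.

The subtracted cylinder has r = 70 mm.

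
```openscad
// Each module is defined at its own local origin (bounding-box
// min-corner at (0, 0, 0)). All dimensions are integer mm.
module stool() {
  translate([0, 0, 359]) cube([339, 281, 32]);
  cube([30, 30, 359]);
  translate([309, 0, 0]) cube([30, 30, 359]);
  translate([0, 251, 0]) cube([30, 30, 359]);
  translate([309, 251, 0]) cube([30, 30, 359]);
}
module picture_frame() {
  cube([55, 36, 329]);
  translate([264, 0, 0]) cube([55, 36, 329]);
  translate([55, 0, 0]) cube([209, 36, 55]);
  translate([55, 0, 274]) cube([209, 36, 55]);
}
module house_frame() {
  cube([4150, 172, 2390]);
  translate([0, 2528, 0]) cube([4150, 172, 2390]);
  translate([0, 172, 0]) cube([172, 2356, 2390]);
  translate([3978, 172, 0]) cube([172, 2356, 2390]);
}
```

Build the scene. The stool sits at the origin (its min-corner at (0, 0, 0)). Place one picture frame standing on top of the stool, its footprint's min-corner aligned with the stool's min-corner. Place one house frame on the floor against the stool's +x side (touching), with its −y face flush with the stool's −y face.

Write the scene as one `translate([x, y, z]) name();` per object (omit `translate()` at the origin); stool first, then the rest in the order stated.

stool();
translate([0, 0, 391]) picture_frame();
translate([339, 0, 0]) house_frame();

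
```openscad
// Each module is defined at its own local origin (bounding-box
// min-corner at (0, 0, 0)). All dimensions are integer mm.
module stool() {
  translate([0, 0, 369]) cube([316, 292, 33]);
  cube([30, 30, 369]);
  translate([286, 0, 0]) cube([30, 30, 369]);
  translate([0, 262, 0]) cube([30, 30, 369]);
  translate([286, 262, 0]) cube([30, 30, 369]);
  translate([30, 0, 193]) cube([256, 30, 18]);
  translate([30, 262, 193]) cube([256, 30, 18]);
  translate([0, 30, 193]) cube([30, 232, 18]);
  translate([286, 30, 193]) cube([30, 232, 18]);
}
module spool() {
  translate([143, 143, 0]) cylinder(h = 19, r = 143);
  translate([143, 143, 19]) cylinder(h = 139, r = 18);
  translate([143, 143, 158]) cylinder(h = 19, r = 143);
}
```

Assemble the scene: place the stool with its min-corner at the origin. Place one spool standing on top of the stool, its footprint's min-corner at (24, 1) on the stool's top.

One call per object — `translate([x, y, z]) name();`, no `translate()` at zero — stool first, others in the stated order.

stool();
translate([24, 1, 402]) spool();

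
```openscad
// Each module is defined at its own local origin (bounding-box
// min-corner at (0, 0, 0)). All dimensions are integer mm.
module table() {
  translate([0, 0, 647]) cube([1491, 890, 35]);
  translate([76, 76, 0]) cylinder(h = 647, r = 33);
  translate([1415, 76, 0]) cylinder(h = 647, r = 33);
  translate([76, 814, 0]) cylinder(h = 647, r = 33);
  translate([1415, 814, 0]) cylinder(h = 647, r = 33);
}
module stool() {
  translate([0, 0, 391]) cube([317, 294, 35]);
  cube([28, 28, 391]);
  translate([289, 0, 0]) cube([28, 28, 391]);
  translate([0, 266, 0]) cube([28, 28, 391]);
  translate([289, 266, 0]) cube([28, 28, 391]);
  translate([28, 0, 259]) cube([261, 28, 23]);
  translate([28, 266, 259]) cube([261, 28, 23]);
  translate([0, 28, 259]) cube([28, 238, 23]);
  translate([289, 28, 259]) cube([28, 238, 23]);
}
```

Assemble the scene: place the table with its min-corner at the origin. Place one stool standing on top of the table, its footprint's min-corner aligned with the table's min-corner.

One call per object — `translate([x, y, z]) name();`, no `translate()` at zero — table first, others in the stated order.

table();
translate([0, 0, 682]) stool();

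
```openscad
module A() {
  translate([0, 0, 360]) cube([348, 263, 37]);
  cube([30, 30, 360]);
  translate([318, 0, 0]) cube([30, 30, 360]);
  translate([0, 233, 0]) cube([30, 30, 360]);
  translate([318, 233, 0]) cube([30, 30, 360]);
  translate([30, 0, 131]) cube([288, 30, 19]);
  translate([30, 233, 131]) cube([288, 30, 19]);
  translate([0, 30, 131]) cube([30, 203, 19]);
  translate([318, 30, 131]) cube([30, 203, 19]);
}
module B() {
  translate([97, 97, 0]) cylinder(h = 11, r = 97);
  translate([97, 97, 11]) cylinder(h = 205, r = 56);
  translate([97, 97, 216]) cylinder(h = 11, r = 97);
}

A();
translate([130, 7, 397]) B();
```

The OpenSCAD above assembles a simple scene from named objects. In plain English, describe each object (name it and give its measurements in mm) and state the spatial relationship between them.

A is a four-legged stool. The seat is a 348×263×37 mm slab whose top surface is at z = 397 mm; four square legs, each 30×30 mm in cross-section, run from the floor (z = 0) to the underside of the seat, each flush with a corner of the seat. Four stretchers, 30 mm wide and 19 mm tall, connect adjacent legs with their undersides at z = 131 mm, each running between the inner faces of the legs it joins and aligned with the legs' outer faces on the other axis.

B is a spool: two coaxial disc flanges of radius 97 mm and thickness 11 mm, joined by a core cylinder of radius 56 mm and height 205 mm. The lower flange rests on z = 0 and the three cylinders share a vertical axis.

The spool is on top of the stool.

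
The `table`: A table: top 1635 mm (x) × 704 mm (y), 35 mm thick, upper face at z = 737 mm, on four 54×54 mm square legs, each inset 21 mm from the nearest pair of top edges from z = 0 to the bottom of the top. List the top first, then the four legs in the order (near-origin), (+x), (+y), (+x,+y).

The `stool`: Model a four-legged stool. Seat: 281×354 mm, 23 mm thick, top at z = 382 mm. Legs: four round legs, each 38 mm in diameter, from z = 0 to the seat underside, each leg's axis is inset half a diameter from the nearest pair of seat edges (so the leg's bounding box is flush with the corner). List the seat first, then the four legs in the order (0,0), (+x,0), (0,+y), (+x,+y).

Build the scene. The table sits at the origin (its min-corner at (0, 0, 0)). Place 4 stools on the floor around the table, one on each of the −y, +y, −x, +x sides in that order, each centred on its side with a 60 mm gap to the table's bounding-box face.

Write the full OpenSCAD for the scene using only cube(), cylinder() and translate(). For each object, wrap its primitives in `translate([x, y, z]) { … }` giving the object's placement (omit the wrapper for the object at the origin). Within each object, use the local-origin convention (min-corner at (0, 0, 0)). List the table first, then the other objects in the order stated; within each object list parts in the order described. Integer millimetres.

translate([0, 0, 702]) cube([1635, 704, 35]);
translate([21, 21, 0]) cube([54, 54, 702]);
translate([1560, 21, 0]) cube([54, 54, 702]);
translate([21, 629, 0]) cube([54, 54, 702]);
translate([1560, 629, 0]) cube([54, 54, 702]);
translate([677, -414, 0]) {
  translate([0, 0, 359]) cube([281, 354, 23]);
  translate([19, 19, 0]) cylinder(h = 359, r = 19);
  translate([262, 19, 0]) cylinder(h = 359, r = 19);
  translate([19, 335, 0]) cylinder(h = 359, r = 19);
  translate([262, 335, 0]) cylinder(h = 359, r = 19);
}
translate([677, 764, 0]) {
  translate([0, 0, 359]) cube([281, 354, 23]);
  translate([19, 19, 0]) cylinder(h = 359, r = 19);
  translate([262, 19, 0]) cylinder(h = 359, r = 19);
  translate([19, 335, 0]) cylinder(h = 359, r = 19);
  translate([262, 335, 0]) cylinder(h = 359, r = 19);
}
translate([-341, 175, 0]) {
  translate([0, 0, 359]) cube([281, 354, 23]);
  translate([19, 19, 0]) cylinder(h = 359, r = 19);
  translate([262, 19, 0]) cylinder(h = 359, r = 19);
  translate([19, 335, 0]) cylinder(h = 359, r = 19);
  translate([262, 335, 0]) cylinder(h = 359, r = 19);
}
translate([1695, 175, 0]) {
  translate([0, 0, 359]) cube([281, 354, 23]);
  translate([19, 19, 0]) cylinder(h = 359, r = 19);
  translate([262, 19, 0]) cylinder(h = 359, r = 19);
  translate([19, 335, 0]) cylinder(h = 359, r = 19);
  translate([262, 335, 0]) cylinder(h = 359, r = 19);
}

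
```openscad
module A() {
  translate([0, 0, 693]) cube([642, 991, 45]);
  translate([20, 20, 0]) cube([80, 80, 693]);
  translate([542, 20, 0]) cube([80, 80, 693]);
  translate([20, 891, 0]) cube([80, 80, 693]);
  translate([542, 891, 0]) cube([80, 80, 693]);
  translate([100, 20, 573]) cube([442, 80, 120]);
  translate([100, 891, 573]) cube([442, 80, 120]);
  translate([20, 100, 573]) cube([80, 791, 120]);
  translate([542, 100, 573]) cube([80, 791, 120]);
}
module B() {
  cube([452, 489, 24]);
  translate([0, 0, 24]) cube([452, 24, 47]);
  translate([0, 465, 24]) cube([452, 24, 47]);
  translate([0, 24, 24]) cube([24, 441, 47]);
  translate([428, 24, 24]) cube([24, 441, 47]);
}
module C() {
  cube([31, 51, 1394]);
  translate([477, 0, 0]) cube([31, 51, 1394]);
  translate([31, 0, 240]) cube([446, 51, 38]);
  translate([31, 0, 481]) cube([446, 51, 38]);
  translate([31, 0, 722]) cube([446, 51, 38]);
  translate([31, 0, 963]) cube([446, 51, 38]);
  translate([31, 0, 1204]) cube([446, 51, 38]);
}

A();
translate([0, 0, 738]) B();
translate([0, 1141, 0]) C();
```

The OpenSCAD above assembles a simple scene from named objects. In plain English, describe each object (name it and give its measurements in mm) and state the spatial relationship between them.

A is a rectangular dining table. The top is 642×991×45 mm with its upper surface at z = 738 mm. It stands on four 80×80 mm square legs, each inset 20 mm from the nearest pair of top edges, running from the floor to the underside of the top. Four apron rails, 80 mm thick and 120 mm tall, run between adjacent legs with their top edges flush with the underside of the top and their outer faces flush with the legs' outer faces.

B is an open storage box with external size 452×489×71 mm and wall thickness 24 mm (the base is also 24 mm thick). The base covers the whole footprint; the four walls stand on the base, with the y-facing walls full-width and the x-facing walls fitting between their inner faces.

C is a wooden ladder with two side rails of 31×51 mm section and 1394 mm height, set 508 mm apart overall. Between them run 5 rectangular rungs (51 mm deep, 38 mm thick), front faces flush with the rails' −y face. The bottom of the first rung is 240 mm above the floor and each subsequent rung is 241 mm higher than the one below.

The open box is on top of the table. The ladder is on the floor beside the table on its +y side.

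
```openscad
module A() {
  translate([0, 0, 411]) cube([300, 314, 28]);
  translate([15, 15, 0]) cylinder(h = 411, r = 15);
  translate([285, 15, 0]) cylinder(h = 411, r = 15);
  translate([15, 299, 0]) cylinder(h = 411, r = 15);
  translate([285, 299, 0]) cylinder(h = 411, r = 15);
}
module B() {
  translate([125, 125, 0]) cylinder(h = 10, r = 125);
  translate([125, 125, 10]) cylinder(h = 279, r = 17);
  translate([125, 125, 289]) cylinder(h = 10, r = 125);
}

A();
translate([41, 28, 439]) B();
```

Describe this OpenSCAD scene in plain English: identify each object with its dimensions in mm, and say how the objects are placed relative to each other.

A is a four-legged stool. The seat is 300×314 mm, 28 mm thick, top at z = 439 mm. It stands on four round legs, each 30 mm in diameter, from z = 0 to the seat underside, each leg's axis is inset half a diameter from the nearest pair of seat edges (so the leg's bounding box is flush with the corner).

B is a spool: two coaxial disc flanges of radius 125 mm and thickness 10 mm, joined by a core cylinder of radius 17 mm and height 279 mm. The lower flange rests on z = 0 and the three cylinders share a vertical axis.

The spool is on top of the stool.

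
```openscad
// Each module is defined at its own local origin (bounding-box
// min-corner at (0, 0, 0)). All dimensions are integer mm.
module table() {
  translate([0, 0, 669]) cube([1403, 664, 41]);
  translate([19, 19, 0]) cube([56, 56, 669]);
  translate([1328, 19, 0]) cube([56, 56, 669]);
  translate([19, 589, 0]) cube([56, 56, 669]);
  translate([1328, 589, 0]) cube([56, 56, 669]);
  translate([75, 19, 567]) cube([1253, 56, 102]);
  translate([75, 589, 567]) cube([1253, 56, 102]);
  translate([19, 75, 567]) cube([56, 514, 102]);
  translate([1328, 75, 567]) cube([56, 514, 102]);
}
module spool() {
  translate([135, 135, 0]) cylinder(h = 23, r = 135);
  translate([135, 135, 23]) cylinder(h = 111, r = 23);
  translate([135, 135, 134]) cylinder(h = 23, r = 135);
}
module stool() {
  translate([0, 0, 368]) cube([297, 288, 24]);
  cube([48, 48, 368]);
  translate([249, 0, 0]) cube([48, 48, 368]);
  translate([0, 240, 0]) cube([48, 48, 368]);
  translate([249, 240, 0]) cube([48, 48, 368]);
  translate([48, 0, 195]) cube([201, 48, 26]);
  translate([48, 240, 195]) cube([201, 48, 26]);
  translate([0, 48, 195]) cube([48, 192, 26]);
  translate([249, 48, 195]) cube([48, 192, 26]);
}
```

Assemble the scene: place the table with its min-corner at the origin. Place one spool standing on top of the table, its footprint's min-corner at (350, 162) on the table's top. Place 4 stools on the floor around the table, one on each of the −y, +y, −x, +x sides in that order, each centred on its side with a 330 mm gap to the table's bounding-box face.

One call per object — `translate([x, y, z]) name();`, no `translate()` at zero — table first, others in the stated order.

table();
translate([350, 162, 710]) spool();
translate([553, -618, 0]) stool();
translate([553, 994, 0]) stool();
translate([-627, 188, 0]) stool();
translate([1733, 188, 0]) stool();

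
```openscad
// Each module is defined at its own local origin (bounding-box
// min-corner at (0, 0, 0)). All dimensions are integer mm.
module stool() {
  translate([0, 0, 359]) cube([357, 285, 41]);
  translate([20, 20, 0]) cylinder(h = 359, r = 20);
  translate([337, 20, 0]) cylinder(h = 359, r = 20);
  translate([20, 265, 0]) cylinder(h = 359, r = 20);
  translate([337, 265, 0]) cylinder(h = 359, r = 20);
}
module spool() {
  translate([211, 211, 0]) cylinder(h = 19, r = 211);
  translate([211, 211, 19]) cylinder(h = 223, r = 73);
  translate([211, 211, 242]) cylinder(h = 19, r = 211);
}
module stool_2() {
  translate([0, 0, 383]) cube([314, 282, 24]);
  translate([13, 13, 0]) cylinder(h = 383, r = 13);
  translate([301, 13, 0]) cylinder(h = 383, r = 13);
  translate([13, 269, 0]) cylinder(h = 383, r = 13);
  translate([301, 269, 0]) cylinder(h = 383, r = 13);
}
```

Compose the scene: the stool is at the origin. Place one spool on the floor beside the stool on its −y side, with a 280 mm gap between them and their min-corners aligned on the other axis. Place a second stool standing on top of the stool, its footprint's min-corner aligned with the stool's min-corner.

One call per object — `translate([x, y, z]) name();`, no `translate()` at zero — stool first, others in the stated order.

stool();
translate([0, -702, 0]) spool();
translate([0, 0, 400]) stool_2();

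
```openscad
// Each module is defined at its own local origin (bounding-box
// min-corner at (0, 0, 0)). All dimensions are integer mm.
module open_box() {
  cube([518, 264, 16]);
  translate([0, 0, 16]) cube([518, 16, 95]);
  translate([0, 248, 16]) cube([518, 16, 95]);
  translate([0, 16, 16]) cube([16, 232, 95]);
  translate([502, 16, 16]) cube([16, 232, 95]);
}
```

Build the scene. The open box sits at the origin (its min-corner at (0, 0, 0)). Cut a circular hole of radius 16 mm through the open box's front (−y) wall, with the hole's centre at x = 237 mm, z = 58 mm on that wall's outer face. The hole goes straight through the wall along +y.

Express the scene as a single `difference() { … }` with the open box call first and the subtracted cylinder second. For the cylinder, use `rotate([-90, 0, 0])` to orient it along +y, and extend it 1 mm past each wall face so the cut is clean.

difference() {
  open_box();
  translate([237, -1, 58]) rotate([-90, 0, 0]) cylinder(h = 18, r = 16);
}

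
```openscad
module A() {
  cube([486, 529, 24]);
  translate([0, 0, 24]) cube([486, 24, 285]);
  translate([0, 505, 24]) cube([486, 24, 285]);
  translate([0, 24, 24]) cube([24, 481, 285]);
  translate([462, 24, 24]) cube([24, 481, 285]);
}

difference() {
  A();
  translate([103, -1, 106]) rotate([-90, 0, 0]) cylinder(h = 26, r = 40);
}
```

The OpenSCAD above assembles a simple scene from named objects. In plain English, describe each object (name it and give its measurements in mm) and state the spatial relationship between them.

A is an open-topped rectangular box: outside dimensions 486×529×309 mm, with a uniform wall and base thickness of 24 mm. The base is a full 486×529 slab on the floor; four walls sit on top of the base. The front and back walls (the −y and +y sides) span the full width; the two side walls fit between them.

The open box has a circular hole of radius 40 mm through its front wall, centred at (x = 103, z = 106).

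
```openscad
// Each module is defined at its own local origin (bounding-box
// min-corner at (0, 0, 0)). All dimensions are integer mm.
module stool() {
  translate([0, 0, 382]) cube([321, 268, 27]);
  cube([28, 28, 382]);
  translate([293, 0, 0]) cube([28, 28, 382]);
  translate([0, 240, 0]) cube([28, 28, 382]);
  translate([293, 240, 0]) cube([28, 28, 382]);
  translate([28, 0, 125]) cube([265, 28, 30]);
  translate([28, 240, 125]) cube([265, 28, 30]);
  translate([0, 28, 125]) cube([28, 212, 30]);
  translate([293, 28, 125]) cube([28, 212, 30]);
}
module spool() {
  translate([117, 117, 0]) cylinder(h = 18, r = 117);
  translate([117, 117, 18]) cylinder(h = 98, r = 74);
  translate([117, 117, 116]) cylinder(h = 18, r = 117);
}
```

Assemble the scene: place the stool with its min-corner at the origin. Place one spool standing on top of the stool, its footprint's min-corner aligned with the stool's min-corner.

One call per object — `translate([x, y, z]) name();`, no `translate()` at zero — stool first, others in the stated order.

stool();
translate([0, 0, 409]) spool();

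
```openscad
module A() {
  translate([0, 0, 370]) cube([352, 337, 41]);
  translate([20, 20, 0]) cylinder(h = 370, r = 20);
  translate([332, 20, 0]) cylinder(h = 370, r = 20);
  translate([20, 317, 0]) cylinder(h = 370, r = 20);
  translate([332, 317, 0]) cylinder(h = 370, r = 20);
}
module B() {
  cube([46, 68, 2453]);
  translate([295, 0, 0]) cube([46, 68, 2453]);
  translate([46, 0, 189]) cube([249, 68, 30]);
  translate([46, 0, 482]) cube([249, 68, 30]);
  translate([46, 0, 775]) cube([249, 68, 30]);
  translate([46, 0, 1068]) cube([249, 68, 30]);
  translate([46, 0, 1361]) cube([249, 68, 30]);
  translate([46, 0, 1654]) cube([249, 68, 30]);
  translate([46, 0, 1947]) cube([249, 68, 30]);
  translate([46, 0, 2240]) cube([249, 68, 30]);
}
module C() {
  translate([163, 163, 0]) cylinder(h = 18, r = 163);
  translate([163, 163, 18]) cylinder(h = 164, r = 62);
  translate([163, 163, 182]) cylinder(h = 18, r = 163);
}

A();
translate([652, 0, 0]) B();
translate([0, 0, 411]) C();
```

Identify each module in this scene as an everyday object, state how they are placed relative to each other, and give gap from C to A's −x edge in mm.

A is a stool. B is a ladder. C is a spool. The ladder is on the floor beside the stool on its +x side. The spool is on top of the stool. The gap from the spool to the stool's −x edge is 0 mm.

The spool's min-x is at 0; the stool's min-x is 0; gap = 0 mm.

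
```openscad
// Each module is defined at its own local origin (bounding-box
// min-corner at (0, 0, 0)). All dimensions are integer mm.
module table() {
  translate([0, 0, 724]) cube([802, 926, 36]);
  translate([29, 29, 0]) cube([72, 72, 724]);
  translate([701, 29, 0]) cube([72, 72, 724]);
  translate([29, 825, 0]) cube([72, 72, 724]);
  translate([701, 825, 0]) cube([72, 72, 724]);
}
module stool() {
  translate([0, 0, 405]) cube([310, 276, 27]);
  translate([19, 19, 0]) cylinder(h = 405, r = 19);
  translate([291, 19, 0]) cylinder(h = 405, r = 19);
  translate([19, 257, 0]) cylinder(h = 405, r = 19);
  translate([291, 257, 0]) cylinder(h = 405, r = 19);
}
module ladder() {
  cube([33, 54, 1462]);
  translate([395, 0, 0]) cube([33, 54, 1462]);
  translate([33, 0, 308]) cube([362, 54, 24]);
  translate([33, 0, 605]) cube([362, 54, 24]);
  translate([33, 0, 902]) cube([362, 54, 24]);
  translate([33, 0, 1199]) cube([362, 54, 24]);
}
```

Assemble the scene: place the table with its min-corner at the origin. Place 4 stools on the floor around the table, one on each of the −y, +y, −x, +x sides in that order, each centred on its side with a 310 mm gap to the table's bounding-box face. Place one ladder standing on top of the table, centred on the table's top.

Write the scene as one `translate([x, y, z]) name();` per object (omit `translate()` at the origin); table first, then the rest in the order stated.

table();
translate([246, -586, 0]) stool();
translate([246, 1236, 0]) stool();
translate([-620, 325, 0]) stool();
translate([1112, 325, 0]) stool();
translate([187, 436, 760]) ladder();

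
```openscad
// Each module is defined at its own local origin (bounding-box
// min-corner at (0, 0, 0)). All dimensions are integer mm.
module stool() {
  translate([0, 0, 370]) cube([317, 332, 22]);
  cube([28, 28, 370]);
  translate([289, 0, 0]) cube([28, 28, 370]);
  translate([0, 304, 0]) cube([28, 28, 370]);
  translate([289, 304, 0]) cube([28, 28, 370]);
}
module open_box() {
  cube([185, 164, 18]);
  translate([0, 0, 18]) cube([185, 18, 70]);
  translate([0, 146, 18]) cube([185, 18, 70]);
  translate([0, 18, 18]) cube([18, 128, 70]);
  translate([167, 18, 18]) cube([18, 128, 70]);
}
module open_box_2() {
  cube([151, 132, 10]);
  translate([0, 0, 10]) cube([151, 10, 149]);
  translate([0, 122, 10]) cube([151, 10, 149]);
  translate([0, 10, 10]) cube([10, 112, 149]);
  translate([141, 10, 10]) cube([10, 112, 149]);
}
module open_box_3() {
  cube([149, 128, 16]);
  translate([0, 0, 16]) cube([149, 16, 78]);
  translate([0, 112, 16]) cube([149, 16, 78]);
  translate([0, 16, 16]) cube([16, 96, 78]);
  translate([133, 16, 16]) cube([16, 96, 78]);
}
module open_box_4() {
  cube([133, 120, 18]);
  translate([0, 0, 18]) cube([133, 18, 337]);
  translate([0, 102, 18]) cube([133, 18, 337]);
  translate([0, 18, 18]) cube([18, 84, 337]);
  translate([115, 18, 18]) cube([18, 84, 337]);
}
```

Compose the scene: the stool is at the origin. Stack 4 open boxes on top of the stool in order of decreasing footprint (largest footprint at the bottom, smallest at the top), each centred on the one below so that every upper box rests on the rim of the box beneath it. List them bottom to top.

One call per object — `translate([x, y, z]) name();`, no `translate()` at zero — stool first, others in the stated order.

stool();
translate([66, 84, 392]) open_box();
translate([83, 100, 480]) open_box_2();
translate([84, 102, 639]) open_box_3();
translate([92, 106, 733]) open_box_4();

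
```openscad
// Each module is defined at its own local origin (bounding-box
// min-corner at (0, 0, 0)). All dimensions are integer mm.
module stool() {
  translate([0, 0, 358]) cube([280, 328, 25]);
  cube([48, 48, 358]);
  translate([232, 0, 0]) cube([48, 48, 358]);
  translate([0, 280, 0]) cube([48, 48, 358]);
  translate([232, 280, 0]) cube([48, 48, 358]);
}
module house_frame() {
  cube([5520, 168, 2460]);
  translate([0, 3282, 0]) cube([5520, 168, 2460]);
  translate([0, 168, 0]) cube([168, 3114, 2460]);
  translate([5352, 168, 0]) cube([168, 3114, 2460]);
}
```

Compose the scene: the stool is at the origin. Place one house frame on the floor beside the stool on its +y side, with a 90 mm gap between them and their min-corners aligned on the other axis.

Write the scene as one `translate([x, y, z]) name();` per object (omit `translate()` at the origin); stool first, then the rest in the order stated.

stool();
translate([0, 418, 0]) house_frame();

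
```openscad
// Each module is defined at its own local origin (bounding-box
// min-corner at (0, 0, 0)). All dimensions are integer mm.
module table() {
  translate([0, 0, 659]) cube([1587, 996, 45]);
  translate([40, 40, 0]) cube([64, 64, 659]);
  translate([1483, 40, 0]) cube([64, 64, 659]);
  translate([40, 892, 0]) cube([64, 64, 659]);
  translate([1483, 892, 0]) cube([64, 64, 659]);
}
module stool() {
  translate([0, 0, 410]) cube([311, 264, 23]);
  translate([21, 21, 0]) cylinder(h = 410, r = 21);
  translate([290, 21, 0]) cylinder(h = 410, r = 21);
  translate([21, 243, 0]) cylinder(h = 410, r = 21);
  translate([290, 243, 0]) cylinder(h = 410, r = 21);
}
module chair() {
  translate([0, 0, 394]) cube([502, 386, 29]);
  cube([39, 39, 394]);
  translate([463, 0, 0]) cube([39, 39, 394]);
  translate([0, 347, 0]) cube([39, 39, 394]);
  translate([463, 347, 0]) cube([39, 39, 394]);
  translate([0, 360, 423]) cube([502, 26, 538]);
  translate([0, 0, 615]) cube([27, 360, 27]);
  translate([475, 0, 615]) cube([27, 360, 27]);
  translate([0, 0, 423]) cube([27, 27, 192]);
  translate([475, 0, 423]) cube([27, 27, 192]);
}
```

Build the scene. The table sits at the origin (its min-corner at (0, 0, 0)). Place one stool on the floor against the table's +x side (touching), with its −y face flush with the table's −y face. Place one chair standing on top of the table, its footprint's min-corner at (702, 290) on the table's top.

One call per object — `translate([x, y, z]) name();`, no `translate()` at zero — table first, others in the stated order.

table();
translate([1587, 0, 0]) stool();
translate([702, 290, 704]) chair();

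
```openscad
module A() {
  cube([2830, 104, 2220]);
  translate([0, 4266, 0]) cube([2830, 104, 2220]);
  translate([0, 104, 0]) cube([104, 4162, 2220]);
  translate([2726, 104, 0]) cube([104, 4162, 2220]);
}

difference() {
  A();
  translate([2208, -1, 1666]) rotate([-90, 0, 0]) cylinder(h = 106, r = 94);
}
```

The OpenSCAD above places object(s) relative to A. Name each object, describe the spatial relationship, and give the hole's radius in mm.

The subtracted cylinder has r = 94 mm.

A is a house frame. The house frame has a circular hole through its front wall. The hole's radius is 94 mm.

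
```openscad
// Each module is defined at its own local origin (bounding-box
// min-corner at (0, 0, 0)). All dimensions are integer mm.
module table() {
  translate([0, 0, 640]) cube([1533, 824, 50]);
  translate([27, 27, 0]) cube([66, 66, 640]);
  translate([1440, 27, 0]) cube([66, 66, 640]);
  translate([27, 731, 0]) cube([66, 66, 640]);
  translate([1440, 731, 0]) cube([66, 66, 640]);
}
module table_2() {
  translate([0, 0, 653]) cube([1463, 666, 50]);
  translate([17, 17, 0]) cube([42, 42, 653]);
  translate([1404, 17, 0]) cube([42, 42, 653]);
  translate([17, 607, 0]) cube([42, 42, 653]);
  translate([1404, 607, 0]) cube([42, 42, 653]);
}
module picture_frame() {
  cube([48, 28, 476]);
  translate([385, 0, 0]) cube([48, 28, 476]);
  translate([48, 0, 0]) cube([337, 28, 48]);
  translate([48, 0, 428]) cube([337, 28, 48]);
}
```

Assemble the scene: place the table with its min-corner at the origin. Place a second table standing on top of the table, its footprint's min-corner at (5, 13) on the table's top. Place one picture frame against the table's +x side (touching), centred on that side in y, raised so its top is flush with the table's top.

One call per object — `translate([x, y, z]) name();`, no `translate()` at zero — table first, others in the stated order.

table();
translate([5, 13, 690]) table_2();
translate([1533, 398, 214]) picture_frame();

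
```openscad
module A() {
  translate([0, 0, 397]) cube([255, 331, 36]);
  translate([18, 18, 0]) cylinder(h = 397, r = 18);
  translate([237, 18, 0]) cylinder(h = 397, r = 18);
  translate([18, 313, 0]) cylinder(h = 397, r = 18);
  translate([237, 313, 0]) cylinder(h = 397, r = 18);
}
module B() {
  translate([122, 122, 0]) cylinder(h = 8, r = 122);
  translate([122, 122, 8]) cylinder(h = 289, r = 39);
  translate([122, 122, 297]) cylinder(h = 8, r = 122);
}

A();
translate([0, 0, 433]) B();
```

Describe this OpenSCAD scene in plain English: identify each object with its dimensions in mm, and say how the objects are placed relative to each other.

A is a four-legged stool. The seat is a 255×331×36 mm slab whose top surface is at z = 433 mm; four round legs, each 36 mm in diameter, run from the floor (z = 0) to the underside of the seat, each leg's axis is inset half a diameter from the nearest pair of seat edges (so the leg's bounding box is flush with the corner).

B is a spool: two coaxial disc flanges of radius 122 mm and thickness 8 mm, joined by a core cylinder of radius 39 mm and height 289 mm. The lower flange rests on z = 0 and the three cylinders share a vertical axis.

The spool is on top of the stool.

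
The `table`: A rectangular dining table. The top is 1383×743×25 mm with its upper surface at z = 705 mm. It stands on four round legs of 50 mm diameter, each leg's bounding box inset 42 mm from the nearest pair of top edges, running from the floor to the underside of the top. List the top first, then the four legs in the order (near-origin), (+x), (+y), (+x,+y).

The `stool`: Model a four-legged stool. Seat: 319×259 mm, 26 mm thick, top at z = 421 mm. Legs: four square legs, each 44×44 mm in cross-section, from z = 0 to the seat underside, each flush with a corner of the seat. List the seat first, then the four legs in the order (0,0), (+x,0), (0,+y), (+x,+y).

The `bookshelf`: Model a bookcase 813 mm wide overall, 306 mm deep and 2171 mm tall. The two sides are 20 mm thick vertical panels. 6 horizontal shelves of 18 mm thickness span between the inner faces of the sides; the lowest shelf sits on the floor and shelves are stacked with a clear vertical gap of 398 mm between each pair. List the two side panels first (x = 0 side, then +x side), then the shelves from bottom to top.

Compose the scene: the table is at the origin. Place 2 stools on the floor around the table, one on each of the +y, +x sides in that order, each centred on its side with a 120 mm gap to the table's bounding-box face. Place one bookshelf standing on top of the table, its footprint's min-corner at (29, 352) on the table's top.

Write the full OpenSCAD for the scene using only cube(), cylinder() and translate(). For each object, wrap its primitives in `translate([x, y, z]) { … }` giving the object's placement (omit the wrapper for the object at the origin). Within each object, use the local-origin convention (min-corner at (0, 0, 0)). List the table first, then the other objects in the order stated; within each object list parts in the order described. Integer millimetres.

translate([0, 0, 680]) cube([1383, 743, 25]);
translate([67, 67, 0]) cylinder(h = 680, r = 25);
translate([1316, 67, 0]) cylinder(h = 680, r = 25);
translate([67, 676, 0]) cylinder(h = 680, r = 25);
translate([1316, 676, 0]) cylinder(h = 680, r = 25);
translate([532, 863, 0]) {
  translate([0, 0, 395]) cube([319, 259, 26]);
  cube([44, 44, 395]);
  translate([275, 0, 0]) cube([44, 44, 395]);
  translate([0, 215, 0]) cube([44, 44, 395]);
  translate([275, 215, 0]) cube([44, 44, 395]);
}
translate([1503, 242, 0]) {
  translate([0, 0, 395]) cube([319, 259, 26]);
  cube([44, 44, 395]);
  translate([275, 0, 0]) cube([44, 44, 395]);
  translate([0, 215, 0]) cube([44, 44, 395]);
  translate([275, 215, 0]) cube([44, 44, 395]);
}
translate([29, 352, 705]) {
  cube([20, 306, 2171]);
  translate([793, 0, 0]) cube([20, 306, 2171]);
  translate([20, 0, 0]) cube([773, 306, 18]);
  translate([20, 0, 416]) cube([773, 306, 18]);
  translate([20, 0, 832]) cube([773, 306, 18]);
  translate([20, 0, 1248]) cube([773, 306, 18]);
  translate([20, 0, 1664]) cube([773, 306, 18]);
  translate([20, 0, 2080]) cube([773, 306, 18]);
}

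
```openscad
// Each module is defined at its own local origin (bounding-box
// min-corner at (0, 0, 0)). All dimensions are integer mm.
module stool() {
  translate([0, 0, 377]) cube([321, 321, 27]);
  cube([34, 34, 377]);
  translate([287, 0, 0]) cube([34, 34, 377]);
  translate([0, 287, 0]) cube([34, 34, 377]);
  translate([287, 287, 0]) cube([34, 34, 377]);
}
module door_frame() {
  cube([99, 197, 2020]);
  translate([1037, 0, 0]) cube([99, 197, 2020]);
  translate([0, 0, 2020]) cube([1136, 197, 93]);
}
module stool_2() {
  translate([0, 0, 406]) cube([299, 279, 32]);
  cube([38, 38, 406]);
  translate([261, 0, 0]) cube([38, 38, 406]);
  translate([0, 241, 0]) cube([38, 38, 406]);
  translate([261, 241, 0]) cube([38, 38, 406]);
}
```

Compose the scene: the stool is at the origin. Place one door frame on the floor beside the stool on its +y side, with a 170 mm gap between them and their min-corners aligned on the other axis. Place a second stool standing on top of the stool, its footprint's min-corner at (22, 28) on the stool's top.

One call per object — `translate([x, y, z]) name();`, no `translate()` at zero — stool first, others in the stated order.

stool();
translate([0, 491, 0]) door_frame();
translate([22, 28, 404]) stool_2();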